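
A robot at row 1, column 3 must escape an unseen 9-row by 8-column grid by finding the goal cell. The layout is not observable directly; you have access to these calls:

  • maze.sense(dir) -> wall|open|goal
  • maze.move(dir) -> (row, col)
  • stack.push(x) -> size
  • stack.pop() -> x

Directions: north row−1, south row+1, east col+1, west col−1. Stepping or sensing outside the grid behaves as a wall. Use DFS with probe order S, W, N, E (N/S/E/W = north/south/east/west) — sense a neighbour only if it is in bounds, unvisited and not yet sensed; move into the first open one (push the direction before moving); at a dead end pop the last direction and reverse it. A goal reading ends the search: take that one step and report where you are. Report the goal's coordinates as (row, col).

I call maze.sense using dir='south', giving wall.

I invoke maze.sense using dir='west', yielding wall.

I use maze.sense using dir='north', giving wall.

I try maze.sense using dir='east', giving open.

Next I call stack.push using x='east', — result: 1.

Invoking maze.move using dir='east', — result: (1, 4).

I invoke maze.sense using dir='south', : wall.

I try maze.sense using dir='north', — result: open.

Calling stack.push using x='north', → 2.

Invoking maze.move using dir='north', → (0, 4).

Now I run maze.sense using dir='east', : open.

I try stack.push using x='east', and get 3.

Invoking maze.move using dir='east', : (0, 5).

Then maze.sense using dir='south', which returns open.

I use stack.push using x='south', and observe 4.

Next I call maze.move using dir='south', yielding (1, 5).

I run maze.sense using dir='south', : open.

Using stack.push using x='south', : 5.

I call maze.move using dir='south', and get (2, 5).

I invoke maze.sense using dir='south', → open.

Now I run stack.push using x='south', and observe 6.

I call maze.move using dir='south', — result: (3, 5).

Now I run maze.sense using dir='south', and get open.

Using stack.push using x='south', and get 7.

Using maze.move using dir='south', — result: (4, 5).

Then maze.sense using dir='south', and observe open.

I try stack.push using x='south', yielding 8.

Next I call maze.move using dir='south', and observe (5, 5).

I invoke maze.sense using dir='south', and observe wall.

Next I call maze.sense using dir='west', : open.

Next I call stack.push using x='west', → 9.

Invoking maze.move using dir='west', → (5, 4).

I call maze.sense using dir='south', → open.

I run stack.push using x='south', yielding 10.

I call maze.move using dir='south', — result: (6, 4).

Calling maze.sense using dir='south', and see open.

I use stack.push using x='south', giving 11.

Invoking maze.move using dir='south', and observe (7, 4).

I use maze.sense using dir='south', yielding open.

I try stack.push using x='south', and see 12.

I run maze.move using dir='south', which returns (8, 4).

Using maze.sense using dir='west', giving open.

I invoke stack.push using x='west', yielding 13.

I invoke maze.move using dir='west', which returns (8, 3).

Calling maze.sense using dir='west', and observe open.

I call stack.push using x='west', and observe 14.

Using maze.move using dir='west', and observe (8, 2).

I call maze.sense using dir='west', and see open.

Calling stack.push using x='west', — result: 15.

Calling maze.move using dir='west', → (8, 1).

I invoke maze.sense using dir='west', and see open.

Then stack.push using x='west', giving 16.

Calling maze.move using dir='west', giving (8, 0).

Invoking maze.sense using dir='north', and observe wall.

Invoking stack.pop(), : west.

I try maze.move using dir='east', — result: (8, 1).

I run maze.sense using dir='north', which returns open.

Next I call stack.push using x='north', and see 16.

Then maze.move using dir='north', : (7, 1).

Using maze.sense using dir='north', giving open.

Next I call stack.push using x='north', — result: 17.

Calling maze.move using dir='north', — result: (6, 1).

Using maze.sense using dir='west', — result: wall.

Then maze.sense using dir='north', which returns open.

I run stack.push using x='north', giving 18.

I try maze.move using dir='north', yielding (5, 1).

Now I run maze.sense using dir='west', and get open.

I invoke stack.push using x='west', : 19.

I use maze.move using dir='west', which returns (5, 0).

I try maze.sense using dir='north', yielding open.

Calling stack.push using x='north', and get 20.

I run maze.move using dir='north', and see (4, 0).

I call maze.sense using dir='north', yielding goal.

I invoke maze.move using dir='north', → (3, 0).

Answer: (3, 0)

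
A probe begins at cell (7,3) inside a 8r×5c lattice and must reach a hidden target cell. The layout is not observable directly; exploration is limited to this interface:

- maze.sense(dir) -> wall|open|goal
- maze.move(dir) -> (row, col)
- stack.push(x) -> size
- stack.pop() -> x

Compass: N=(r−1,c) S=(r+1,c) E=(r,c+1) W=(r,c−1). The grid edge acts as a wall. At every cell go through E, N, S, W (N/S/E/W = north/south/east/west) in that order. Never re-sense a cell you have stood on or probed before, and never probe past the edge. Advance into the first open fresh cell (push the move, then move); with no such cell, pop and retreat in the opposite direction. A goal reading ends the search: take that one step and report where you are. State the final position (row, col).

>>> maze.sense dir→east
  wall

>>> maze.sense dir→north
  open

>>> stack.push x→north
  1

>>> maze.move dir→north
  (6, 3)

>>> maze.sense dir→east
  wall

>>> maze.sense dir→north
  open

>>> stack.push x→north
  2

>>> maze.move dir→north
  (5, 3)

>>> maze.sense dir→east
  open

>>> stack.push x→east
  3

>>> maze.move dir→east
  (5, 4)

>>> maze.sense dir→north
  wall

>>> stack.pop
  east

>>> maze.move dir→west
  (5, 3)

>>> maze.sense dir→north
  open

>>> stack.push x→north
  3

>>> maze.move dir→north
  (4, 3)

>>> maze.sense dir→north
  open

>>> stack.push x→north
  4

>>> maze.move dir→north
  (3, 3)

>>> maze.sense dir→east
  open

>>> stack.push x→east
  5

>>> maze.move dir→east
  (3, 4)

>>> maze.sense dir→north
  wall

>>> stack.pop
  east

>>> maze.move dir→west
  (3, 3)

>>> maze.sense dir→north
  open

>>> stack.push x→north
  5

>>> maze.move dir→north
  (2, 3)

>>> maze.sense dir→north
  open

>>> stack.push x→north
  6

>>> maze.move dir→north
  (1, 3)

>>> maze.sense dir→east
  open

>>> stack.push x→east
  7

>>> maze.move dir→east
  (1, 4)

>>> maze.sense dir→north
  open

>>> stack.push x→north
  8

>>> maze.move dir→north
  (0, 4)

>>> maze.sense dir→west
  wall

>>> stack.pop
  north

>>> maze.move dir→south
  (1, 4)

>>> stack.pop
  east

>>> maze.move dir→west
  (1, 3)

>>> maze.sense dir→west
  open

>>> stack.push x→west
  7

>>> maze.move dir→west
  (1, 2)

>>> maze.sense dir→north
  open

>>> stack.push x→north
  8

>>> maze.move dir→north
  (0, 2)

>>> maze.sense dir→west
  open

>>> stack.push x→west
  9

>>> maze.move dir→west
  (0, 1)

>>> maze.sense dir→south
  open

>>> stack.push x→south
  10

>>> maze.move dir→south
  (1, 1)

>>> maze.sense dir→south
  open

>>> stack.push x→south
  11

>>> maze.move dir→south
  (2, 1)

>>> maze.sense dir→east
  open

>>> stack.push x→east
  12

>>> maze.move dir→east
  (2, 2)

>>> maze.sense dir→south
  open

>>> stack.push x→south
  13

>>> maze.move dir→south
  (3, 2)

>>> maze.sense dir→south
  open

>>> stack.push x→south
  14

>>> maze.move dir→south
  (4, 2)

>>> maze.sense dir→south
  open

>>> stack.push x→south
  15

>>> maze.move dir→south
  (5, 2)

>>> maze.sense dir→south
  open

>>> stack.push x→south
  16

>>> maze.move dir→south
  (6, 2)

>>> maze.sense dir→south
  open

>>> stack.push x→south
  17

>>> maze.move dir→south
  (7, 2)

>>> maze.sense dir→west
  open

>>> stack.push x→west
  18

>>> maze.move dir→west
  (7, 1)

>>> maze.sense dir→north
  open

>>> stack.push x→north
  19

>>> maze.move dir→north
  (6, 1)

>>> maze.sense dir→north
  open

>>> stack.push x→north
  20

>>> maze.move dir→north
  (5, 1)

>>> maze.sense dir→north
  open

>>> stack.push x→north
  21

>>> maze.move dir→north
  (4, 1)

>>> maze.sense dir→north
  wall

>>> maze.sense dir→west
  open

>>> stack.push x→west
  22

>>> maze.move dir→west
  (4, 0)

>>> maze.sense dir→north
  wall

>>> maze.sense dir→south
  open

>>> stack.push x→south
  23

>>> maze.move dir→south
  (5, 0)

>>> maze.sense dir→south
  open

>>> stack.push x→south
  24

>>> maze.move dir→south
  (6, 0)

>>> maze.sense dir→south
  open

>>> stack.push x→south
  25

>>> maze.move dir→south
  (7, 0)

>>> stack.pop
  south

>>> maze.move dir→north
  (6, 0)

>>> stack.pop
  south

>>> maze.move dir→north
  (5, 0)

>>> stack.pop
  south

>>> maze.move dir→north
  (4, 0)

>>> stack.pop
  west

>>> maze.move dir→east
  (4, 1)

>>> stack.pop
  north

>>> maze.move dir→south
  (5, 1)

>>> stack.pop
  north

>>> maze.move dir→south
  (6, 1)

>>> stack.pop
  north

>>> maze.move dir→south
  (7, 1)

>>> stack.pop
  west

>>> maze.move dir→east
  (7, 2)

>>> stack.pop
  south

>>> maze.move dir→north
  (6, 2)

>>> stack.pop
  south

>>> maze.move dir→north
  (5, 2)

>>> stack.pop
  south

>>> maze.move dir→north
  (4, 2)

>>> stack.pop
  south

>>> maze.move dir→north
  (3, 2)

>>> stack.pop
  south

>>> maze.move dir→north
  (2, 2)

>>> stack.pop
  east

>>> maze.move dir→west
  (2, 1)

>>> maze.sense dir→west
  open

>>> stack.push x→west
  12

>>> maze.move dir→west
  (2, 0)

>>> maze.sense dir→north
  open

>>> stack.push x→north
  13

>>> maze.move dir→north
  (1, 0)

>>> maze.sense dir→north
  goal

>>> maze.move dir→north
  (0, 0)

Answer: (0, 0)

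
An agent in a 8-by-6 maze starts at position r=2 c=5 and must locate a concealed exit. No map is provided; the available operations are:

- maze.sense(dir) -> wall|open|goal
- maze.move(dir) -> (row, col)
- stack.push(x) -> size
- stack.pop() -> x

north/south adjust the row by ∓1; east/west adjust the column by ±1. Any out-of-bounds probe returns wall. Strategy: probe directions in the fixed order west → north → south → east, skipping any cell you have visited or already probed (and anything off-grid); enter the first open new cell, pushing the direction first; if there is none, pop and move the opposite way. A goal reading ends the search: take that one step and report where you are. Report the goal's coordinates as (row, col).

% maze.sense west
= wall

% maze.sense north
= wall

% maze.sense south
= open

% stack.push south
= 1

% maze.move south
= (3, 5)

% maze.sense west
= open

% stack.push west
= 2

% maze.move west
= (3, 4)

% maze.sense west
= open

% stack.push west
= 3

% maze.move west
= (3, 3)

% maze.sense west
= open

% stack.push west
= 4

% maze.move west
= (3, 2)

% maze.sense west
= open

% stack.push west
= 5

% maze.move west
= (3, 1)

% maze.sense west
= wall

% maze.sense north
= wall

% maze.sense south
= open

% stack.push south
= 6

% maze.move south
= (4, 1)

% maze.sense west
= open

% stack.push west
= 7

% maze.move west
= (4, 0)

% maze.sense south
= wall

% stack.pop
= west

% maze.move east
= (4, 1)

% maze.sense south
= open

% stack.push south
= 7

% maze.move south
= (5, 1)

% maze.sense south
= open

% stack.push south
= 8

% maze.move south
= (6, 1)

% maze.sense west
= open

% stack.push west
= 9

% maze.move west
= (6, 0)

% maze.sense south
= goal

% maze.move south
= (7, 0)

Answer: (7, 0)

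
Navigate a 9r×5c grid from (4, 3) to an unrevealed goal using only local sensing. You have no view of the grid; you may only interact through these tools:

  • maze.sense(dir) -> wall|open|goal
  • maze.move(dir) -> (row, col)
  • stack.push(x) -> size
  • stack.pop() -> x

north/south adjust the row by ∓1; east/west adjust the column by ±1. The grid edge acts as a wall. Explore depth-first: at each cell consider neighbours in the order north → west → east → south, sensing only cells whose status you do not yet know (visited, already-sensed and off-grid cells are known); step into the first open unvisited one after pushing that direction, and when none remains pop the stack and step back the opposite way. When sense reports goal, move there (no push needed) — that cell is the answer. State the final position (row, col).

$ sense dir: north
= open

$ push x: north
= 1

$ move dir: north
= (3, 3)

$ sense dir: north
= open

$ push x: north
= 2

$ move dir: north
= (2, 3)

$ sense dir: north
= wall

$ sense dir: west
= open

$ push x: west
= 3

$ move dir: west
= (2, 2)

$ sense dir: north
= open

$ push x: north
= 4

$ move dir: north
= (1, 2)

$ sense dir: north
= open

$ push x: north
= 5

$ move dir: north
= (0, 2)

$ sense dir: west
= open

$ push x: west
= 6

$ move dir: west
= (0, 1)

$ sense dir: west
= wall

$ sense dir: south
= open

$ push x: south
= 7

$ move dir: south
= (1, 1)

$ sense dir: west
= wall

$ sense dir: south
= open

$ push x: south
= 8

$ move dir: south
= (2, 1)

$ sense dir: west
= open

$ push x: west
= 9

$ move dir: west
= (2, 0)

$ sense dir: south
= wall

$ pop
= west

$ move dir: east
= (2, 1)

$ sense dir: south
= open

$ push x: south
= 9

$ move dir: south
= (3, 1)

$ sense dir: east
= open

$ push x: east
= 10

$ move dir: east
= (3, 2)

$ sense dir: south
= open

$ push x: south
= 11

$ move dir: south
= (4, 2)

$ sense dir: west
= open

$ push x: west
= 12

$ move dir: west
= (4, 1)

$ sense dir: west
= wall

$ sense dir: south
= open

$ push x: south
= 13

$ move dir: south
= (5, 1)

$ sense dir: west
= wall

$ sense dir: east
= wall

$ sense dir: south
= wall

$ pop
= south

$ move dir: north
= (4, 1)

$ pop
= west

$ move dir: east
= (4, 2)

$ pop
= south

$ move dir: north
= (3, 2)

$ pop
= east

$ move dir: west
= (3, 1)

$ pop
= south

$ move dir: north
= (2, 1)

$ pop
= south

$ move dir: north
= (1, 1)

$ pop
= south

$ move dir: north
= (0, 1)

$ pop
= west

$ move dir: east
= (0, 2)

$ sense dir: east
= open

$ push x: east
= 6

$ move dir: east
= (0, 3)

$ sense dir: east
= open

$ push x: east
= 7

$ move dir: east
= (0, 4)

$ sense dir: south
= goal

$ move dir: south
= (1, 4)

Answer: (1, 4)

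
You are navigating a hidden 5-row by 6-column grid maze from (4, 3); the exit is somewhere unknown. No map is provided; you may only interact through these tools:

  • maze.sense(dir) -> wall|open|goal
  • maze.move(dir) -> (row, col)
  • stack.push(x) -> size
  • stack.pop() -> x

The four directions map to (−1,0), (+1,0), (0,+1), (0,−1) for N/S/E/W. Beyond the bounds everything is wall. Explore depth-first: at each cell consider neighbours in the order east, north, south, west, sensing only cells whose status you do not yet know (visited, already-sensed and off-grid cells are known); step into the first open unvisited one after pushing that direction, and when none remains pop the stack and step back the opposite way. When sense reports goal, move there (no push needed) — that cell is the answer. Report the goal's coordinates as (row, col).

Do: sense[east]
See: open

Do: push[east]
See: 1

Do: move[east]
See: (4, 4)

Do: sense[east]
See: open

Do: push[east]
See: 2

Do: move[east]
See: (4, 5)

Do: sense[north]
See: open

Do: push[north]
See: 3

Do: move[north]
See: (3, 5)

Do: sense[north]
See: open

Do: push[north]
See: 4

Do: move[north]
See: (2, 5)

Do: sense[north]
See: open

Do: push[north]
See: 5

Do: move[north]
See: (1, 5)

Do: sense[north]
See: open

Do: push[north]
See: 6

Do: move[north]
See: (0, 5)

Do: sense[west]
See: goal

Do: move[west]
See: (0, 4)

Answer: (0, 4)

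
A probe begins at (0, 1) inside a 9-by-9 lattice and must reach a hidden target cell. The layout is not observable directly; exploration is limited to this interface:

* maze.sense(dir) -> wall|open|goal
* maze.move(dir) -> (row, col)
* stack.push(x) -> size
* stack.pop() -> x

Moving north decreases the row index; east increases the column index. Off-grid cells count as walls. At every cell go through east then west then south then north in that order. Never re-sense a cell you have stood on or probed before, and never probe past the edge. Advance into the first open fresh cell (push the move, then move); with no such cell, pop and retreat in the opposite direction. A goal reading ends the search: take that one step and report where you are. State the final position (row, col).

// sense(dir: east) => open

// push(x: east) => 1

// move(dir: east) => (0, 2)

// sense(dir: east) => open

// push(x: east) => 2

// move(dir: east) => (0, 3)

// sense(dir: east) => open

// push(x: east) => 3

// move(dir: east) => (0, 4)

// sense(dir: east) => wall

// sense(dir: south) => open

// push(x: south) => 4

// move(dir: south) => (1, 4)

// sense(dir: east) => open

// push(x: east) => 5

// move(dir: east) => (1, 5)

// sense(dir: east) => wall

// sense(dir: south) => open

// push(x: south) => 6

// move(dir: south) => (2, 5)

// sense(dir: east) => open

// push(x: east) => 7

// move(dir: east) => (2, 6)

// sense(dir: east) => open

// push(x: east) => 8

// move(dir: east) => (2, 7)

// sense(dir: east) => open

// push(x: east) => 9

// move(dir: east) => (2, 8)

// sense(dir: south) => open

// push(x: south) => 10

// move(dir: south) => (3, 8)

// sense(dir: west) => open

// push(x: west) => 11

// move(dir: west) => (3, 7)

// sense(dir: west) => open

// push(x: west) => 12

// move(dir: west) => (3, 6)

// sense(dir: west) => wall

// sense(dir: south) => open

// push(x: south) => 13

// move(dir: south) => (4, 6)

// sense(dir: east) => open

// push(x: east) => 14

// move(dir: east) => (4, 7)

// sense(dir: east) => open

// push(x: east) => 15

// move(dir: east) => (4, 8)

// sense(dir: south) => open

// push(x: south) => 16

// move(dir: south) => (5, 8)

// sense(dir: west) => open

// push(x: west) => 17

// move(dir: west) => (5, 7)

// sense(dir: west) => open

// push(x: west) => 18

// move(dir: west) => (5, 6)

// sense(dir: west) => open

// push(x: west) => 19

// move(dir: west) => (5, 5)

// sense(dir: west) => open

// push(x: west) => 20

// move(dir: west) => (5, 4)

// sense(dir: west) => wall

// sense(dir: south) => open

// push(x: south) => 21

// move(dir: south) => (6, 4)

// sense(dir: east) => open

// push(x: east) => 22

// move(dir: east) => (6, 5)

// sense(dir: east) => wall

// sense(dir: south) => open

// push(x: south) => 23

// move(dir: south) => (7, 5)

// sense(dir: east) => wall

// sense(dir: west) => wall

// sense(dir: south) => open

// push(x: south) => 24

// move(dir: south) => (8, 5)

// sense(dir: east) => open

// push(x: east) => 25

// move(dir: east) => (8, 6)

// sense(dir: east) => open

// push(x: east) => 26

// move(dir: east) => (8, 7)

// sense(dir: east) => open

// push(x: east) => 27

// move(dir: east) => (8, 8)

// sense(dir: north) => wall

// pop() => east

// move(dir: west) => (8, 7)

// sense(dir: north) => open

// push(x: north) => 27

// move(dir: north) => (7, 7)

// sense(dir: north) => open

// push(x: north) => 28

// move(dir: north) => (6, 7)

// sense(dir: east) => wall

// pop() => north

// move(dir: south) => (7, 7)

// pop() => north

// move(dir: south) => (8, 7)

// pop() => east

// move(dir: west) => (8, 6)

// pop() => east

// move(dir: west) => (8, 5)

// sense(dir: west) => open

// push(x: west) => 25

// move(dir: west) => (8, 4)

// sense(dir: west) => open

// push(x: west) => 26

// move(dir: west) => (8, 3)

// sense(dir: west) => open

// push(x: west) => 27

// move(dir: west) => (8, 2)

// sense(dir: west) => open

// push(x: west) => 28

// move(dir: west) => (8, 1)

// sense(dir: west) => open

// push(x: west) => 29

// move(dir: west) => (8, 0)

// sense(dir: north) => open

// push(x: north) => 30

// move(dir: north) => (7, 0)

// sense(dir: east) => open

// push(x: east) => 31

// move(dir: east) => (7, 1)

// sense(dir: east) => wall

// sense(dir: north) => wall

// pop() => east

// move(dir: west) => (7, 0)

// sense(dir: north) => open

// push(x: north) => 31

// move(dir: north) => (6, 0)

// sense(dir: north) => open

// push(x: north) => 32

// move(dir: north) => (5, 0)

// sense(dir: east) => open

// push(x: east) => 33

// move(dir: east) => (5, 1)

// sense(dir: east) => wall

// sense(dir: north) => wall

// pop() => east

// move(dir: west) => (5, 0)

// sense(dir: north) => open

// push(x: north) => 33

// move(dir: north) => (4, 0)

// sense(dir: north) => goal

// move(dir: north) => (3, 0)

Answer: (3, 0)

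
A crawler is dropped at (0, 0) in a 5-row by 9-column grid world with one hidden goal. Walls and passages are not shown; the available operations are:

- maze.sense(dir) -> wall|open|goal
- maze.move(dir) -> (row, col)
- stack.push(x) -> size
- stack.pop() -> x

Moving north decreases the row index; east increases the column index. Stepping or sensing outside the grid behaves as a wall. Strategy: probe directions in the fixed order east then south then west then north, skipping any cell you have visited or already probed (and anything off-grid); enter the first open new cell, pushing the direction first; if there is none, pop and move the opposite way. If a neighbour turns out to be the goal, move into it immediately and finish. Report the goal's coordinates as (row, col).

Now I run maze.sense on dir: east, which returns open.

I invoke stack.push on x: east, : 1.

I run maze.move on dir: east, giving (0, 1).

I try maze.sense on dir: east, and observe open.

I try stack.push on x: east, which returns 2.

Calling maze.move on dir: east, : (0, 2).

I call maze.sense on dir: east, and get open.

Using stack.push on x: east, and observe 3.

I call maze.move on dir: east, yielding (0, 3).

Now I run maze.sense on dir: east, which returns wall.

Then maze.sense on dir: south, yielding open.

I invoke stack.push on x: south, and get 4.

I call maze.move on dir: south, → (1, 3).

I invoke maze.sense on dir: east, — result: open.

I call stack.push on x: east, and get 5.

Calling maze.move on dir: east, — result: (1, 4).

I try maze.sense on dir: east, and get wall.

Next I call maze.sense on dir: south, — result: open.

Now I run stack.push on x: south, — result: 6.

Next I call maze.move on dir: south, : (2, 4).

Invoking maze.sense on dir: east, → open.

Then stack.push on x: east, giving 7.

I try maze.move on dir: east, and observe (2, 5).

Using maze.sense on dir: east, and get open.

Next I call stack.push on x: east, giving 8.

Calling maze.move on dir: east, and see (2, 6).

I try maze.sense on dir: east, which returns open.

Calling stack.push on x: east, : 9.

I invoke maze.move on dir: east, and see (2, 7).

I try maze.sense on dir: east, : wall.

Now I run maze.sense on dir: south, → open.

Invoking stack.push on x: south, : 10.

I run maze.move on dir: south, → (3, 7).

Using maze.sense on dir: east, and see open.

Calling stack.push on x: east, → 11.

I call maze.move on dir: east, and observe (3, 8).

I run maze.sense on dir: south, yielding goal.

I use maze.move on dir: south, — result: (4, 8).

Answer: (4, 8)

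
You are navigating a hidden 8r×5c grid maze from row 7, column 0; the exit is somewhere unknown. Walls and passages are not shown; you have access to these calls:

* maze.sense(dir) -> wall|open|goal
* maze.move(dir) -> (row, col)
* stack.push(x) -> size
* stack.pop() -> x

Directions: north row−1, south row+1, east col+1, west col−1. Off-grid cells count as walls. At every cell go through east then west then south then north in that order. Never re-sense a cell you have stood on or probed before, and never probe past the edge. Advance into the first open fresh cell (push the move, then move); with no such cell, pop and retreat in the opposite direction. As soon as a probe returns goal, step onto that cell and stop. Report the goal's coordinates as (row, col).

Action: maze.sense[dir=east]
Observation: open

Action: stack.push[x=east]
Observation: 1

Action: maze.move[dir=east]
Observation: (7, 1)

Action: maze.sense[dir=east]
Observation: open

Action: stack.push[x=east]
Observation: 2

Action: maze.move[dir=east]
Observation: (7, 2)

Action: maze.sense[dir=east]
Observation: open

Action: stack.push[x=east]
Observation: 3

Action: maze.move[dir=east]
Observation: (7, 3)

Action: maze.sense[dir=east]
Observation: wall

Action: maze.sense[dir=north]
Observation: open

Action: stack.push[x=north]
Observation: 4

Action: maze.move[dir=north]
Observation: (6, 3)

Action: maze.sense[dir=east]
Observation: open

Action: stack.push[x=east]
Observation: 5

Action: maze.move[dir=east]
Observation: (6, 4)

Action: maze.sense[dir=north]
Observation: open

Action: stack.push[x=north]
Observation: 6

Action: maze.move[dir=north]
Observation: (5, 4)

Action: maze.sense[dir=west]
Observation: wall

Action: maze.sense[dir=north]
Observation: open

Action: stack.push[x=north]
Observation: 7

Action: maze.move[dir=north]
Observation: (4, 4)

Action: maze.sense[dir=west]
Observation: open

Action: stack.push[x=west]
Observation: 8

Action: maze.move[dir=west]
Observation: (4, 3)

Action: maze.sense[dir=west]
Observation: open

Action: stack.push[x=west]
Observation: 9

Action: maze.move[dir=west]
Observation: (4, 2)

Action: maze.sense[dir=west]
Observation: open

Action: stack.push[x=west]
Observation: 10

Action: maze.move[dir=west]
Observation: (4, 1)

Action: maze.sense[dir=west]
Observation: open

Action: stack.push[x=west]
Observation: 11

Action: maze.move[dir=west]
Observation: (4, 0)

Action: maze.sense[dir=south]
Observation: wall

Action: maze.sense[dir=north]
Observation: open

Action: stack.push[x=north]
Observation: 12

Action: maze.move[dir=north]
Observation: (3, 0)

Action: maze.sense[dir=east]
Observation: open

Action: stack.push[x=east]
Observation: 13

Action: maze.move[dir=east]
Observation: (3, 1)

Action: maze.sense[dir=east]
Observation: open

Action: stack.push[x=east]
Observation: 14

Action: maze.move[dir=east]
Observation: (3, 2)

Action: maze.sense[dir=east]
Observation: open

Action: stack.push[x=east]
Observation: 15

Action: maze.move[dir=east]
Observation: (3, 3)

Action: maze.sense[dir=east]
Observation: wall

Action: maze.sense[dir=north]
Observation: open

Action: stack.push[x=north]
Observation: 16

Action: maze.move[dir=north]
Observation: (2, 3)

Action: maze.sense[dir=east]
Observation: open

Action: stack.push[x=east]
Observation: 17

Action: maze.move[dir=east]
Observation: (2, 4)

Action: maze.sense[dir=north]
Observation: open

Action: stack.push[x=north]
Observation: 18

Action: maze.move[dir=north]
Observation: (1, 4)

Action: maze.sense[dir=west]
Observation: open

Action: stack.push[x=west]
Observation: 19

Action: maze.move[dir=west]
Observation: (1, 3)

Action: maze.sense[dir=west]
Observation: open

Action: stack.push[x=west]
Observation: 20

Action: maze.move[dir=west]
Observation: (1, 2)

Action: maze.sense[dir=west]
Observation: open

Action: stack.push[x=west]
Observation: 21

Action: maze.move[dir=west]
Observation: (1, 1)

Action: maze.sense[dir=west]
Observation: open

Action: stack.push[x=west]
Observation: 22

Action: maze.move[dir=west]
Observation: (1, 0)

Action: maze.sense[dir=south]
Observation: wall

Action: maze.sense[dir=north]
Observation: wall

Action: stack.pop[]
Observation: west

Action: maze.move[dir=east]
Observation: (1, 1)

Action: maze.sense[dir=south]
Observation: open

Action: stack.push[x=south]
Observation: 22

Action: maze.move[dir=south]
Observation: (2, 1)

Action: maze.sense[dir=east]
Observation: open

Action: stack.push[x=east]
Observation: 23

Action: maze.move[dir=east]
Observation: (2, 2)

Action: stack.pop[]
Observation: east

Action: maze.move[dir=west]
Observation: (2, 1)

Action: stack.pop[]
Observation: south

Action: maze.move[dir=north]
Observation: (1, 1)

Action: maze.sense[dir=north]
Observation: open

Action: stack.push[x=north]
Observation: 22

Action: maze.move[dir=north]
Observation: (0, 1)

Action: maze.sense[dir=east]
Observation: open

Action: stack.push[x=east]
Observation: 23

Action: maze.move[dir=east]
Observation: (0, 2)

Action: maze.sense[dir=east]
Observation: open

Action: stack.push[x=east]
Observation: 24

Action: maze.move[dir=east]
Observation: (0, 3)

Action: maze.sense[dir=east]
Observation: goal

Action: maze.move[dir=east]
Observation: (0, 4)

Answer: (0, 4)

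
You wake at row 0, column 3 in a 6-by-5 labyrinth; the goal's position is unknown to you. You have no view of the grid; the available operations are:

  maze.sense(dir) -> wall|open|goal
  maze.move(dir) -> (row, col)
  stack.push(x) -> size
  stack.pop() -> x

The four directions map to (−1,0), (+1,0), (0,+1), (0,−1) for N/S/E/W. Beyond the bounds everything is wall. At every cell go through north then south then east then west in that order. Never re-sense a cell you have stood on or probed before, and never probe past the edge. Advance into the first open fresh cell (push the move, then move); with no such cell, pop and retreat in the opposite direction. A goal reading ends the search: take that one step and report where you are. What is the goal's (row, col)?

>>> sense dir='south'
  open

>>> push x='south'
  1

>>> move dir='south'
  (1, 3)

>>> sense dir='south'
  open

>>> push x='south'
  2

>>> move dir='south'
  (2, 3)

>>> sense dir='south'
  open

>>> push x='south'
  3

>>> move dir='south'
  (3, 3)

>>> sense dir='south'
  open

>>> push x='south'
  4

>>> move dir='south'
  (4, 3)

>>> sense dir='south'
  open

>>> push x='south'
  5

>>> move dir='south'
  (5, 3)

>>> sense dir='east'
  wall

>>> sense dir='west'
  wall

>>> pop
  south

>>> move dir='north'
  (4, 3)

>>> sense dir='east'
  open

>>> push x='east'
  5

>>> move dir='east'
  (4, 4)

>>> sense dir='north'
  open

>>> push x='north'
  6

>>> move dir='north'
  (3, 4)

>>> sense dir='north'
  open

>>> push x='north'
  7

>>> move dir='north'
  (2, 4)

>>> sense dir='north'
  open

>>> push x='north'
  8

>>> move dir='north'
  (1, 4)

>>> sense dir='north'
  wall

>>> pop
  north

>>> move dir='south'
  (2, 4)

>>> pop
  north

>>> move dir='south'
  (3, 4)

>>> pop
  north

>>> move dir='south'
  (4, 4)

>>> pop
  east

>>> move dir='west'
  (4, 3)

>>> sense dir='west'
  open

>>> push x='west'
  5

>>> move dir='west'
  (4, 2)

>>> sense dir='north'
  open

>>> push x='north'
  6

>>> move dir='north'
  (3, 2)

>>> sense dir='north'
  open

>>> push x='north'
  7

>>> move dir='north'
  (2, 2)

>>> sense dir='north'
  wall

>>> sense dir='west'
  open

>>> push x='west'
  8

>>> move dir='west'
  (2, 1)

>>> sense dir='north'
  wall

>>> sense dir='south'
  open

>>> push x='south'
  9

>>> move dir='south'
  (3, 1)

>>> sense dir='south'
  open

>>> push x='south'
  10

>>> move dir='south'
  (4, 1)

>>> sense dir='south'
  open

>>> push x='south'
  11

>>> move dir='south'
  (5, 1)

>>> sense dir='west'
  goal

>>> move dir='west'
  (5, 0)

Answer: (5, 0)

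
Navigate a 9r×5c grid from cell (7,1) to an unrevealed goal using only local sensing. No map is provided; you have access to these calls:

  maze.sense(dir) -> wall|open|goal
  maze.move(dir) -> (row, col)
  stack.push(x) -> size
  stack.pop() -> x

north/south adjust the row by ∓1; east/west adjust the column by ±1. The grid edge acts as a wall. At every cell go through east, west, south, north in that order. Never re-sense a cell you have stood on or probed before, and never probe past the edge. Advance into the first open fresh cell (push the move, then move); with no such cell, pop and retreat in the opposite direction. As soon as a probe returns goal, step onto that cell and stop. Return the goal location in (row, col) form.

-- maze.sense(east) => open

-- stack.push(east) => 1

-- maze.move(east) => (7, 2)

-- maze.sense(east) => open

-- stack.push(east) => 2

-- maze.move(east) => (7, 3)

-- maze.sense(east) => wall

-- maze.sense(south) => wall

-- maze.sense(north) => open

-- stack.push(north) => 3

-- maze.move(north) => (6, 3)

-- maze.sense(east) => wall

-- maze.sense(west) => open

-- stack.push(west) => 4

-- maze.move(west) => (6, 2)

-- maze.sense(west) => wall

-- maze.sense(north) => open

-- stack.push(north) => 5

-- maze.move(north) => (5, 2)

-- maze.sense(east) => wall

-- maze.sense(west) => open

-- stack.push(west) => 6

-- maze.move(west) => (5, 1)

-- maze.sense(west) => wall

-- maze.sense(north) => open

-- stack.push(north) => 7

-- maze.move(north) => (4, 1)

-- maze.sense(east) => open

-- stack.push(east) => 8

-- maze.move(east) => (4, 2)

-- maze.sense(east) => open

-- stack.push(east) => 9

-- maze.move(east) => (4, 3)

-- maze.sense(east) => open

-- stack.push(east) => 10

-- maze.move(east) => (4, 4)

-- maze.sense(south) => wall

-- maze.sense(north) => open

-- stack.push(north) => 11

-- maze.move(north) => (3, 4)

-- maze.sense(west) => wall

-- maze.sense(north) => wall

-- stack.pop() => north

-- maze.move(south) => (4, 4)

-- stack.pop() => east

-- maze.move(west) => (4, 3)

-- stack.pop() => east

-- maze.move(west) => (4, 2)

-- maze.sense(north) => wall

-- stack.pop() => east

-- maze.move(west) => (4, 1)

-- maze.sense(west) => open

-- stack.push(west) => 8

-- maze.move(west) => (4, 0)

-- maze.sense(north) => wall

-- stack.pop() => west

-- maze.move(east) => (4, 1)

-- maze.sense(north) => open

-- stack.push(north) => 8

-- maze.move(north) => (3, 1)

-- maze.sense(north) => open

-- stack.push(north) => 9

-- maze.move(north) => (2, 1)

-- maze.sense(east) => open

-- stack.push(east) => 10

-- maze.move(east) => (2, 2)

-- maze.sense(east) => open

-- stack.push(east) => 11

-- maze.move(east) => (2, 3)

-- maze.sense(north) => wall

-- stack.pop() => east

-- maze.move(west) => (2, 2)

-- maze.sense(north) => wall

-- stack.pop() => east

-- maze.move(west) => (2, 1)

-- maze.sense(west) => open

-- stack.push(west) => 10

-- maze.move(west) => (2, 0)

-- maze.sense(north) => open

-- stack.push(north) => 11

-- maze.move(north) => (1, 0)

-- maze.sense(east) => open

-- stack.push(east) => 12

-- maze.move(east) => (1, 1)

-- maze.sense(north) => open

-- stack.push(north) => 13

-- maze.move(north) => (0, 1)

-- maze.sense(east) => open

-- stack.push(east) => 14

-- maze.move(east) => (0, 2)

-- maze.sense(east) => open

-- stack.push(east) => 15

-- maze.move(east) => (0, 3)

-- maze.sense(east) => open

-- stack.push(east) => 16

-- maze.move(east) => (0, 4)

-- maze.sense(south) => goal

-- maze.move(south) => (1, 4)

Answer: (1, 4)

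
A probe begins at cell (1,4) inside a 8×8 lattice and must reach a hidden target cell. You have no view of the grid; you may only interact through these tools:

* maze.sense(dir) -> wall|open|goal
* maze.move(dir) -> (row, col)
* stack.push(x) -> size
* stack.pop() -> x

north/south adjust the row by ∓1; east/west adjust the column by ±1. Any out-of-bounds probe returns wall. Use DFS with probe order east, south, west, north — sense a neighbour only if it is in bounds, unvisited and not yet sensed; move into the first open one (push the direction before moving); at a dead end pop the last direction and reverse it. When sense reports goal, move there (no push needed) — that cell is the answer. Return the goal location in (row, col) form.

Do: sense[dir='east']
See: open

Do: push[x='east']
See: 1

Do: move[dir='east']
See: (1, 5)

Do: sense[dir='east']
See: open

Do: push[x='east']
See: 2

Do: move[dir='east']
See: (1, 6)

Do: sense[dir='east']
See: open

Do: push[x='east']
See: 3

Do: move[dir='east']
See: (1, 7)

Do: sense[dir='south']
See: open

Do: push[x='south']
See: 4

Do: move[dir='south']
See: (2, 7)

Do: sense[dir='south']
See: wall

Do: sense[dir='west']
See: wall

Do: pop[]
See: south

Do: move[dir='north']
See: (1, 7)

Do: sense[dir='north']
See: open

Do: push[x='north']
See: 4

Do: move[dir='north']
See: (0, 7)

Do: sense[dir='west']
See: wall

Do: pop[]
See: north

Do: move[dir='south']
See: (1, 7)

Do: pop[]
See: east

Do: move[dir='west']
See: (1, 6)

Do: pop[]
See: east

Do: move[dir='west']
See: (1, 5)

Do: sense[dir='south']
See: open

Do: push[x='south']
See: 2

Do: move[dir='south']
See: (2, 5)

Do: sense[dir='south']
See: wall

Do: sense[dir='west']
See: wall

Do: pop[]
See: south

Do: move[dir='north']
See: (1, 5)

Do: sense[dir='north']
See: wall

Do: pop[]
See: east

Do: move[dir='west']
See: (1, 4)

Do: sense[dir='west']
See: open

Do: push[x='west']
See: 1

Do: move[dir='west']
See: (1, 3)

Do: sense[dir='south']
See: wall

Do: sense[dir='west']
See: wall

Do: sense[dir='north']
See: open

Do: push[x='north']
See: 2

Do: move[dir='north']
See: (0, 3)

Do: sense[dir='east']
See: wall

Do: sense[dir='west']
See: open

Do: push[x='west']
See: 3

Do: move[dir='west']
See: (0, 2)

Do: sense[dir='west']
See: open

Do: push[x='west']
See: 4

Do: move[dir='west']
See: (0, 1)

Do: sense[dir='south']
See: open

Do: push[x='south']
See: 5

Do: move[dir='south']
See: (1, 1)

Do: sense[dir='south']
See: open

Do: push[x='south']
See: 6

Do: move[dir='south']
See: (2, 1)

Do: sense[dir='east']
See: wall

Do: sense[dir='south']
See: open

Do: push[x='south']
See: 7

Do: move[dir='south']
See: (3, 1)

Do: sense[dir='east']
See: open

Do: push[x='east']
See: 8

Do: move[dir='east']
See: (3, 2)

Do: sense[dir='east']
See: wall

Do: sense[dir='south']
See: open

Do: push[x='south']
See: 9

Do: move[dir='south']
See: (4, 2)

Do: sense[dir='east']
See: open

Do: push[x='east']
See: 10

Do: move[dir='east']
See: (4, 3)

Do: sense[dir='east']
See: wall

Do: sense[dir='south']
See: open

Do: push[x='south']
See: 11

Do: move[dir='south']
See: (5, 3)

Do: sense[dir='east']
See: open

Do: push[x='east']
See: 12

Do: move[dir='east']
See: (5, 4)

Do: sense[dir='east']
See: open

Do: push[x='east']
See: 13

Do: move[dir='east']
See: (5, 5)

Do: sense[dir='east']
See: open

Do: push[x='east']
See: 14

Do: move[dir='east']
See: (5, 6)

Do: sense[dir='east']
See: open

Do: push[x='east']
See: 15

Do: move[dir='east']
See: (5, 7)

Do: sense[dir='south']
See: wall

Do: sense[dir='north']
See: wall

Do: pop[]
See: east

Do: move[dir='west']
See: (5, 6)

Do: sense[dir='south']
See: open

Do: push[x='south']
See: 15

Do: move[dir='south']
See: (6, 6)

Do: sense[dir='south']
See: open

Do: push[x='south']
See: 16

Do: move[dir='south']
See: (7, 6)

Do: sense[dir='east']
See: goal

Do: move[dir='east']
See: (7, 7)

Answer: (7, 7)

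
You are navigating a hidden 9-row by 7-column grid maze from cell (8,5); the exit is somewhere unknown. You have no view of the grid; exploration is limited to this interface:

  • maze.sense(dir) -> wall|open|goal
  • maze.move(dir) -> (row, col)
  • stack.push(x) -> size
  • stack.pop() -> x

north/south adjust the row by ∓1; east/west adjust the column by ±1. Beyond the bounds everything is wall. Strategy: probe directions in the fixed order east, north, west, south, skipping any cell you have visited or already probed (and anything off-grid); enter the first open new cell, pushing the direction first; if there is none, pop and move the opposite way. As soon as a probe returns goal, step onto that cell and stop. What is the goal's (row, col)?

Action: maze.sense[dir=east]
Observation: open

Action: stack.push[x=east]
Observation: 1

Action: maze.move[dir=east]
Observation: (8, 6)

Action: maze.sense[dir=north]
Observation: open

Action: stack.push[x=north]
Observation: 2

Action: maze.move[dir=north]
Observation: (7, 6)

Action: maze.sense[dir=north]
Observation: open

Action: stack.push[x=north]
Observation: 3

Action: maze.move[dir=north]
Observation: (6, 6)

Action: maze.sense[dir=north]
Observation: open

Action: stack.push[x=north]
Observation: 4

Action: maze.move[dir=north]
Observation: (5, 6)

Action: maze.sense[dir=north]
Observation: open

Action: stack.push[x=north]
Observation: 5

Action: maze.move[dir=north]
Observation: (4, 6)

Action: maze.sense[dir=north]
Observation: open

Action: stack.push[x=north]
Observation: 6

Action: maze.move[dir=north]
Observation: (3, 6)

Action: maze.sense[dir=north]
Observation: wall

Action: maze.sense[dir=west]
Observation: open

Action: stack.push[x=west]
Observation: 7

Action: maze.move[dir=west]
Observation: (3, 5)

Action: maze.sense[dir=north]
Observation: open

Action: stack.push[x=north]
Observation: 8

Action: maze.move[dir=north]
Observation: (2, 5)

Action: maze.sense[dir=north]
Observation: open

Action: stack.push[x=north]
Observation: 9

Action: maze.move[dir=north]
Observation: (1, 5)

Action: maze.sense[dir=east]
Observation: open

Action: stack.push[x=east]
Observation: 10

Action: maze.move[dir=east]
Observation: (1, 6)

Action: maze.sense[dir=north]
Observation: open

Action: stack.push[x=north]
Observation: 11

Action: maze.move[dir=north]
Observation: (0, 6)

Action: maze.sense[dir=west]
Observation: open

Action: stack.push[x=west]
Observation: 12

Action: maze.move[dir=west]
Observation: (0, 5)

Action: maze.sense[dir=west]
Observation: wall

Action: stack.pop[]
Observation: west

Action: maze.move[dir=east]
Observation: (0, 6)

Action: stack.pop[]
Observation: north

Action: maze.move[dir=south]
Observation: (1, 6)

Action: stack.pop[]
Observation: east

Action: maze.move[dir=west]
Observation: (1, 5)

Action: maze.sense[dir=west]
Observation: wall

Action: stack.pop[]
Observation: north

Action: maze.move[dir=south]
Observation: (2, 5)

Action: maze.sense[dir=west]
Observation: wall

Action: stack.pop[]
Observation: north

Action: maze.move[dir=south]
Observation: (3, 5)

Action: maze.sense[dir=west]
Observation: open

Action: stack.push[x=west]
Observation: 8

Action: maze.move[dir=west]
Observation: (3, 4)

Action: maze.sense[dir=west]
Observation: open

Action: stack.push[x=west]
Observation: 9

Action: maze.move[dir=west]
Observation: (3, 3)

Action: maze.sense[dir=north]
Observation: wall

Action: maze.sense[dir=west]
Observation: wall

Action: maze.sense[dir=south]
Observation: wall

Action: stack.pop[]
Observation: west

Action: maze.move[dir=east]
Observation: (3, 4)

Action: maze.sense[dir=south]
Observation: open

Action: stack.push[x=south]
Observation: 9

Action: maze.move[dir=south]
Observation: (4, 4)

Action: maze.sense[dir=east]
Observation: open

Action: stack.push[x=east]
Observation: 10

Action: maze.move[dir=east]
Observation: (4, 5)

Action: maze.sense[dir=south]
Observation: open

Action: stack.push[x=south]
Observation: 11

Action: maze.move[dir=south]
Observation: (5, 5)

Action: maze.sense[dir=west]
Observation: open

Action: stack.push[x=west]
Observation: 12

Action: maze.move[dir=west]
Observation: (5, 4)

Action: maze.sense[dir=west]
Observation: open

Action: stack.push[x=west]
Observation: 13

Action: maze.move[dir=west]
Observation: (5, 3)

Action: maze.sense[dir=west]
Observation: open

Action: stack.push[x=west]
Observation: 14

Action: maze.move[dir=west]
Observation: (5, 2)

Action: maze.sense[dir=north]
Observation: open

Action: stack.push[x=north]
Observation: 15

Action: maze.move[dir=north]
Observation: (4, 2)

Action: maze.sense[dir=west]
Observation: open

Action: stack.push[x=west]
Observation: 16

Action: maze.move[dir=west]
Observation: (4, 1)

Action: maze.sense[dir=north]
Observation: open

Action: stack.push[x=north]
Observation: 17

Action: maze.move[dir=north]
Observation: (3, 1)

Action: maze.sense[dir=north]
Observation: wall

Action: maze.sense[dir=west]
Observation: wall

Action: stack.pop[]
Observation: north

Action: maze.move[dir=south]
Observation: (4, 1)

Action: maze.sense[dir=west]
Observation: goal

Action: maze.move[dir=west]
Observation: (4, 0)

Answer: (4, 0)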